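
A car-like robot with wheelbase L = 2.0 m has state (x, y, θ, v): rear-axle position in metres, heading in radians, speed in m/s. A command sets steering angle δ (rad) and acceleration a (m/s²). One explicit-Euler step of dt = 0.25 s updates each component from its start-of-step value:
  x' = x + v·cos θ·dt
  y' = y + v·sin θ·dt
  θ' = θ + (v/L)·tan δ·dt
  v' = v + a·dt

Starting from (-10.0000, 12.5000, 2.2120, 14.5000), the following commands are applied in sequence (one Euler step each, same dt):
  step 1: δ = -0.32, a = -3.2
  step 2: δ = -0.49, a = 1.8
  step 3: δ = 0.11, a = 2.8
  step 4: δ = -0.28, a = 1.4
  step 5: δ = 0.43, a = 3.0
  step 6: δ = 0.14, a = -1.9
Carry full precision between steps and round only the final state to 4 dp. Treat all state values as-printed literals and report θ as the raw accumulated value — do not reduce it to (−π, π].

after step 1 (δ=-0.32, a=-3.2): (-12.168332, 15.404989, 1.611357, 13.700000)
after step 2 (δ=-0.49, a=1.8): (-12.307213, 18.827172, 0.697930, 14.150000)
after step 3 (δ=0.11, a=2.8): (-9.596871, 21.100486, 0.893281, 14.850000)
after step 4 (δ=-0.28, a=1.4): (-7.269655, 23.993014, 0.359508, 15.200000)
after step 5 (δ=0.43, a=3.0): (-3.712589, 25.329906, 1.230888, 15.950000)
after step 6 (δ=0.14, a=-1.9): (-2.383153, 29.089262, 1.511851, 15.475000)

(-2.3832, 29.0893, 1.5119, 15.4750)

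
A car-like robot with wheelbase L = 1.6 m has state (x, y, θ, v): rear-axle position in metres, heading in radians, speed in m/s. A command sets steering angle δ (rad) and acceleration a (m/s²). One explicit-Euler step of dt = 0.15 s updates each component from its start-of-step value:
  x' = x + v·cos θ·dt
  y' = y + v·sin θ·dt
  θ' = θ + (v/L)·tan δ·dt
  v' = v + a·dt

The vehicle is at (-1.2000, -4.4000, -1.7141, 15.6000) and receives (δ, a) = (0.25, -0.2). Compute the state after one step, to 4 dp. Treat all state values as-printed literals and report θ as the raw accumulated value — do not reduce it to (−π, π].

x' = -1.2000 + 15.6000·cos(-1.7141)·0.15 = -1.5342
y' = -4.4000 + 15.6000·sin(-1.7141)·0.15 = -6.7160
θ' = -1.7141 + (15.6000/1.6)·tan(0.25)·0.15 = -1.3407
v' = 15.6000 − 0.2000·0.15 = 15.5700

(-1.5342, -6.7160, -1.3407, 15.5700)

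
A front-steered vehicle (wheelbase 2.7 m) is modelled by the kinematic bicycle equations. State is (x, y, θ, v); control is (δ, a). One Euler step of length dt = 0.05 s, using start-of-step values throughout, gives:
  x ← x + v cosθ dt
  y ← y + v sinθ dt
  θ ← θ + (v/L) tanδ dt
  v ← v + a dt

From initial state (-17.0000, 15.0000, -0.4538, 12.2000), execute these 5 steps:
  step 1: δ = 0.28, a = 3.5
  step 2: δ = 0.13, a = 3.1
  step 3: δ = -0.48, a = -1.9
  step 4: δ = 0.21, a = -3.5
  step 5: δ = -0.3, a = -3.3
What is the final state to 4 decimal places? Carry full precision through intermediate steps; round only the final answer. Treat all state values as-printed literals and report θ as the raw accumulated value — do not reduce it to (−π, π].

after step 1 (δ=0.28, a=3.5): (-16.451739, 14.732586, -0.388834, 12.375000)
after step 2 (δ=0.13, a=3.1): (-15.879178, 14.498012, -0.358873, 12.530000)
after step 3 (δ=-0.48, a=-1.9): (-15.292590, 14.277972, -0.479674, 12.435000)
after step 4 (δ=0.21, a=-3.5): (-14.741008, 13.991041, -0.430592, 12.260000)
after step 5 (δ=-0.3, a=-3.3): (-14.183963, 13.735169, -0.500823, 12.095000)

(-14.1840, 13.7352, -0.5008, 12.0950)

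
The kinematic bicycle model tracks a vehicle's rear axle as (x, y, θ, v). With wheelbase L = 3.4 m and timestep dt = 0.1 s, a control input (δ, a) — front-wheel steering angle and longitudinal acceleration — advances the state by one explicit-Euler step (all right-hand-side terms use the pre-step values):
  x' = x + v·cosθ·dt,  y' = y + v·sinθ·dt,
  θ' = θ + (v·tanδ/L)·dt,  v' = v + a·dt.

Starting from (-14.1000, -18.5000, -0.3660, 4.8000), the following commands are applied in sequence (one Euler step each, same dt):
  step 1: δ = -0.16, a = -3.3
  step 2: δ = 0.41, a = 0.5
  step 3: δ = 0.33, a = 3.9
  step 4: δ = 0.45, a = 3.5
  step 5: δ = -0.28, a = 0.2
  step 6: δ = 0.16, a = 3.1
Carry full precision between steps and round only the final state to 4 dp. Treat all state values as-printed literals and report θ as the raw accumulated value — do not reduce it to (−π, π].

(-11.3159, -19.3760, -0.2358, 5.5900)

after step 1 (δ=-0.16, a=-3.3): (-13.651792, -18.671784, -0.388783, 4.470000)
after step 2 (δ=0.41, a=0.5): (-13.238151, -18.841225, -0.331642, 4.520000)
after step 3 (δ=0.33, a=3.9): (-12.810781, -18.988394, -0.286106, 4.910000)
after step 4 (δ=0.45, a=3.5): (-12.339740, -19.126964, -0.216347, 5.260000)
after step 5 (δ=-0.28, a=0.2): (-11.826002, -19.239877, -0.260834, 5.280000)
after step 6 (δ=0.16, a=3.1): (-11.315862, -19.376040, -0.235772, 5.590000)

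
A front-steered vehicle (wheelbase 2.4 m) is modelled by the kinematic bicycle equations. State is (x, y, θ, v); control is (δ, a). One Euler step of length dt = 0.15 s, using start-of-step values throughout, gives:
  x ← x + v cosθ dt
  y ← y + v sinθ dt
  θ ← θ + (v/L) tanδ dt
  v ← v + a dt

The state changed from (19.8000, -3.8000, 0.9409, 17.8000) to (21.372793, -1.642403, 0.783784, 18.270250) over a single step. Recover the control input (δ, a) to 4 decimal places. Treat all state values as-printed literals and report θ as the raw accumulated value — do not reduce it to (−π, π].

δ = -0.1403, a = 3.1350

a = (v'−v)/dt = (0.470250)/0.15 = 3.1350
Δθ = θ'−θ = -0.157116;  (v·dt/L) = 17.8000·0.15/2.4 = 1.112500
tan δ = Δθ·L/(v·dt) = -0.141228  →  δ = -0.1403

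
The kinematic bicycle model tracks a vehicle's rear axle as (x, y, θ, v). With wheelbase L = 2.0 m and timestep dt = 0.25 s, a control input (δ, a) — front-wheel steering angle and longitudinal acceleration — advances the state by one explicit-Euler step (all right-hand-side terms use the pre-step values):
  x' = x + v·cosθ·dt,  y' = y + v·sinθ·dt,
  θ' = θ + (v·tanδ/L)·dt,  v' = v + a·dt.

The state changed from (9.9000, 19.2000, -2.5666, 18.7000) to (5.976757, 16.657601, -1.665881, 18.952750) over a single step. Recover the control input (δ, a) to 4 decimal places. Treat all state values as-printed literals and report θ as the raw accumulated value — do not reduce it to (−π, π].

a = (v'−v)/dt = (0.252750)/0.25 = 1.0110
Δθ = θ'−θ = 0.900719;  (v·dt/L) = 18.7000·0.25/2.0 = 2.337500
tan δ = Δθ·L/(v·dt) = 0.385334  →  δ = 0.3678

δ = 0.3678, a = 1.0110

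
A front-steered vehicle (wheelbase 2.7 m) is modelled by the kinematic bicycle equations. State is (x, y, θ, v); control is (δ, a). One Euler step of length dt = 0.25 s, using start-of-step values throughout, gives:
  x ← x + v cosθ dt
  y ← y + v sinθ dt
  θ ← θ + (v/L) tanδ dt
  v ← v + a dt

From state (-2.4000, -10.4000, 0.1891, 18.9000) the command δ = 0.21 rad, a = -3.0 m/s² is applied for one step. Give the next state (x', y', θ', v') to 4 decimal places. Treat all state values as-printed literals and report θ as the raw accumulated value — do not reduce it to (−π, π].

x' = -2.4000 + 18.9000·cos(0.1891)·0.25 = 2.2408
y' = -10.4000 + 18.9000·sin(0.1891)·0.25 = -9.5118
θ' = 0.1891 + (18.9000/2.7)·tan(0.21)·0.25 = 0.5621
v' = 18.9000 − 3.0000·0.25 = 18.1500

(2.2408, -9.5118, 0.5621, 18.1500)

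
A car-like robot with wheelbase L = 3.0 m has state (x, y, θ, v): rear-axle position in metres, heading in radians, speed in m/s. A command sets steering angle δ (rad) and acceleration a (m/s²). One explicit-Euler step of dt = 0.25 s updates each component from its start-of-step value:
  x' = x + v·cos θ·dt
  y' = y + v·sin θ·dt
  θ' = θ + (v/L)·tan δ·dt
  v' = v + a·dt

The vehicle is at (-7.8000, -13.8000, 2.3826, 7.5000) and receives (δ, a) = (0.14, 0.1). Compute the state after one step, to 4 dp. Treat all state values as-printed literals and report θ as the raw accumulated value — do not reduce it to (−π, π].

x' = -7.8000 + 7.5000·cos(2.3826)·0.25 = -9.1604
y' = -13.8000 + 7.5000·sin(2.3826)·0.25 = -12.5096
θ' = 2.3826 + (7.5000/3.0)·tan(0.14)·0.25 = 2.4707
v' = 7.5000 + 0.1000·0.25 = 7.5250

(-9.1604, -12.5096, 2.4707, 7.5250)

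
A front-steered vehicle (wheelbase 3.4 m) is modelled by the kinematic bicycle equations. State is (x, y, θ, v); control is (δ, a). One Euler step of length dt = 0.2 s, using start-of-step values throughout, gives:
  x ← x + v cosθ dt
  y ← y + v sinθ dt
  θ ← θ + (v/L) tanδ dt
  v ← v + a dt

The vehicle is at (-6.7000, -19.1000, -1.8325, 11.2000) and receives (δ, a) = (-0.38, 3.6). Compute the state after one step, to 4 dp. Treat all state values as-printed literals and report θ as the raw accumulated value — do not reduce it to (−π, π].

(-7.2795, -21.2637, -2.0956, 11.9200)

x' = -6.7000 + 11.2000·cos(-1.8325)·0.2 = -7.2795
y' = -19.1000 + 11.2000·sin(-1.8325)·0.2 = -21.2637
θ' = -1.8325 + (11.2000/3.4)·tan(-0.38)·0.2 = -2.0956
v' = 11.2000 + 3.6000·0.2 = 11.9200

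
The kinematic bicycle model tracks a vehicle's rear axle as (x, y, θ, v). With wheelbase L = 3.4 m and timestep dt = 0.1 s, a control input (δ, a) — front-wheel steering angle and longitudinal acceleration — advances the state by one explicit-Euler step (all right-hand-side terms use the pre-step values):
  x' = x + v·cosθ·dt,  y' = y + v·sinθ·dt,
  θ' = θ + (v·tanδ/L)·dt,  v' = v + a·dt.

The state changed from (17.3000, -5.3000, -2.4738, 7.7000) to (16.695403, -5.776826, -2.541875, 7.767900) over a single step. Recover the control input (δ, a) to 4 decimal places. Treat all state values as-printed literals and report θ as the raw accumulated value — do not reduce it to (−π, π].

δ = -0.2920, a = 0.6790

a = (v'−v)/dt = (0.067900)/0.1 = 0.6790
Δθ = θ'−θ = -0.068075;  (v·dt/L) = 7.7000·0.1/3.4 = 0.226471
tan δ = Δθ·L/(v·dt) = -0.300591  →  δ = -0.2920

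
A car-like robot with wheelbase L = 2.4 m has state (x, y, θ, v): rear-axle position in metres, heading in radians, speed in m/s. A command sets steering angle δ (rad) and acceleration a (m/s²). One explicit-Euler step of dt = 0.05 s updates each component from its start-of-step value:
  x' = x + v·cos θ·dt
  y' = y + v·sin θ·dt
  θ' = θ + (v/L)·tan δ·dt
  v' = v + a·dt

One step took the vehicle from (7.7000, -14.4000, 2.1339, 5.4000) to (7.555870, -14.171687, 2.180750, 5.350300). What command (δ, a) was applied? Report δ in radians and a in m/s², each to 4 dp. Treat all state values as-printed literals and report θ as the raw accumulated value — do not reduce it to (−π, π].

δ = 0.3946, a = -0.9940

a = (v'−v)/dt = (-0.049700)/0.05 = -0.9940
Δθ = θ'−θ = 0.046850;  (v·dt/L) = 5.4000·0.05/2.4 = 0.112500
tan δ = Δθ·L/(v·dt) = 0.416444  →  δ = 0.3946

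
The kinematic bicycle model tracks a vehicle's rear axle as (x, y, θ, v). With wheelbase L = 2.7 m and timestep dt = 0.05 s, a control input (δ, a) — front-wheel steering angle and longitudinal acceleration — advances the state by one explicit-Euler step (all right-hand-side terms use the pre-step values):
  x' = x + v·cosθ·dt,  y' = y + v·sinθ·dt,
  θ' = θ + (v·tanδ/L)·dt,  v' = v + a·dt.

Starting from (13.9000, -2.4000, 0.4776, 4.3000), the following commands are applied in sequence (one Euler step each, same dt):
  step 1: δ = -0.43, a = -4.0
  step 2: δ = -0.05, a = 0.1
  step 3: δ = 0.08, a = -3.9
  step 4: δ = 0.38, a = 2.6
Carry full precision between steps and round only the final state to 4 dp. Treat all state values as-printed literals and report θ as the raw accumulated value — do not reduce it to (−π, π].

(14.6389, -2.0429, 0.4723, 4.0400)

after step 1 (δ=-0.43, a=-4.0): (14.090942, -2.301175, 0.441080, 4.100000)
after step 2 (δ=-0.05, a=0.1): (14.276321, -2.213658, 0.437281, 4.105000)
after step 3 (δ=0.08, a=-3.9): (14.462259, -2.126739, 0.443375, 3.910000)
after step 4 (δ=0.38, a=2.6): (14.638856, -2.042871, 0.472296, 4.040000)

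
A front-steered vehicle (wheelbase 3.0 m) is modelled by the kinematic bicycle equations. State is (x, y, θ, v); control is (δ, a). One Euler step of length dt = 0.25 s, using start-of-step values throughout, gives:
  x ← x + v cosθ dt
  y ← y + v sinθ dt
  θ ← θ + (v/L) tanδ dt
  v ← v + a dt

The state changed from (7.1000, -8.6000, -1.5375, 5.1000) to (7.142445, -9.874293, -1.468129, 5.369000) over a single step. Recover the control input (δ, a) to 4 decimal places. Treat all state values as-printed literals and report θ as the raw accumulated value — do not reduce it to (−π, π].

δ = 0.1618, a = 1.0760

a = (v'−v)/dt = (0.269000)/0.25 = 1.0760
Δθ = θ'−θ = 0.069371;  (v·dt/L) = 5.1000·0.25/3.0 = 0.425000
tan δ = Δθ·L/(v·dt) = 0.163226  →  δ = 0.1618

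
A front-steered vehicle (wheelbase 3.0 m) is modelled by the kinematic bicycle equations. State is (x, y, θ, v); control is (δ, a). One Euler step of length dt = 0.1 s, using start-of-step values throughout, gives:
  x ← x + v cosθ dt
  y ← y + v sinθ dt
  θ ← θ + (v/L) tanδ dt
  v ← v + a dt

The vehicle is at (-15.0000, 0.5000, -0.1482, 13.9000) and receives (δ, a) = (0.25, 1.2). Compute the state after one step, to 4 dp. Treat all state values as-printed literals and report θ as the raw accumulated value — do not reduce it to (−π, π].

x' = -15.0000 + 13.9000·cos(-0.1482)·0.1 = -13.6252
y' = 0.5000 + 13.9000·sin(-0.1482)·0.1 = 0.2948
θ' = -0.1482 + (13.9000/3.0)·tan(0.25)·0.1 = -0.0299
v' = 13.9000 + 1.2000·0.1 = 14.0200

(-13.6252, 0.2948, -0.0299, 14.0200)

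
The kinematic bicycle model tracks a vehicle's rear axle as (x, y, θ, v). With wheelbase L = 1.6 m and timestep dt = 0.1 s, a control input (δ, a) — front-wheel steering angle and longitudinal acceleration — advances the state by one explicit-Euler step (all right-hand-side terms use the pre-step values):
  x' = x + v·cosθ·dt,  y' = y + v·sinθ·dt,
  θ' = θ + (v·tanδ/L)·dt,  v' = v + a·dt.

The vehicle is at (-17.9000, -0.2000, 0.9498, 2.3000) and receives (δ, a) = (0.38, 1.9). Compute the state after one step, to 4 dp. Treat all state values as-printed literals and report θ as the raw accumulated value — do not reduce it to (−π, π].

(-17.7662, -0.0129, 1.0072, 2.4900)

x' = -17.9000 + 2.3000·cos(0.9498)·0.1 = -17.7662
y' = -0.2000 + 2.3000·sin(0.9498)·0.1 = -0.0129
θ' = 0.9498 + (2.3000/1.6)·tan(0.38)·0.1 = 1.0072
v' = 2.3000 + 1.9000·0.1 = 2.4900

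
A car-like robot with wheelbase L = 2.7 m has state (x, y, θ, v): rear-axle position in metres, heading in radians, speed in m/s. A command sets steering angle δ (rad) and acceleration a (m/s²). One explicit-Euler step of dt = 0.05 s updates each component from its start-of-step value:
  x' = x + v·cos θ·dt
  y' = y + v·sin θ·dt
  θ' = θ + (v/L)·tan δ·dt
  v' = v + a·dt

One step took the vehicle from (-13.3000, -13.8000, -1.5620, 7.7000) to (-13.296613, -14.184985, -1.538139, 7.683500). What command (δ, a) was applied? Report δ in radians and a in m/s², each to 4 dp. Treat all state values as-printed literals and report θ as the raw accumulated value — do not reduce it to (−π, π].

δ = 0.1658, a = -0.3300

a = (v'−v)/dt = (-0.016500)/0.05 = -0.3300
Δθ = θ'−θ = 0.023861;  (v·dt/L) = 7.7000·0.05/2.7 = 0.142593
tan δ = Δθ·L/(v·dt) = 0.167337  →  δ = 0.1658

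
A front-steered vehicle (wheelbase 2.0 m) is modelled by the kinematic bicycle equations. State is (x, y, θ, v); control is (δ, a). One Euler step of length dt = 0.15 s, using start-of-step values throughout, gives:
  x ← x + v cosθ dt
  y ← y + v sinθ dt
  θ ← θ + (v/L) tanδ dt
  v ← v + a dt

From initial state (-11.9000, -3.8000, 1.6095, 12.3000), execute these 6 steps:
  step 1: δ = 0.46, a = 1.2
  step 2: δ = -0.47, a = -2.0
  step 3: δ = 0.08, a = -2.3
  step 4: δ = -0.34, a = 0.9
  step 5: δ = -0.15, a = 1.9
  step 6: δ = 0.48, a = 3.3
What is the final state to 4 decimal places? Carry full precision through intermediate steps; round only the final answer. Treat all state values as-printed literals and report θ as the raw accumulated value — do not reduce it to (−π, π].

after step 1 (δ=0.46, a=1.2): (-11.971390, -1.956382, 2.066551, 12.480000)
after step 2 (δ=-0.47, a=-2.0): (-12.861893, -0.309752, 1.591095, 12.180000)
after step 3 (δ=0.08, a=-2.3): (-12.898977, 1.516871, 1.664332, 11.835000)
after step 4 (δ=-0.34, a=0.9): (-13.064784, 3.284361, 1.350346, 11.970000)
after step 5 (δ=-0.15, a=1.9): (-12.672164, 5.036409, 1.214664, 12.255000)
after step 6 (δ=0.48, a=3.3): (-12.031255, 6.759313, 1.693171, 12.750000)

(-12.0313, 6.7593, 1.6932, 12.7500)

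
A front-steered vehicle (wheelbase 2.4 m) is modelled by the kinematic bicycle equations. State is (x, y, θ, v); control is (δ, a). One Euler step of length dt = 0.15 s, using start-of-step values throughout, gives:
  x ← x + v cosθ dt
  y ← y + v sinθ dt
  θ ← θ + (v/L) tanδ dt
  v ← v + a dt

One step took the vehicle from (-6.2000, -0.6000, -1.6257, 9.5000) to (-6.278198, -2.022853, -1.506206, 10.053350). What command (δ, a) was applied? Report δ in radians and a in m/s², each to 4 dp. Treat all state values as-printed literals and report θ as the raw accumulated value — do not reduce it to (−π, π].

δ = 0.1986, a = 3.6890

a = (v'−v)/dt = (0.553350)/0.15 = 3.6890
Δθ = θ'−θ = 0.119494;  (v·dt/L) = 9.5000·0.15/2.4 = 0.593750
tan δ = Δθ·L/(v·dt) = 0.201253  →  δ = 0.1986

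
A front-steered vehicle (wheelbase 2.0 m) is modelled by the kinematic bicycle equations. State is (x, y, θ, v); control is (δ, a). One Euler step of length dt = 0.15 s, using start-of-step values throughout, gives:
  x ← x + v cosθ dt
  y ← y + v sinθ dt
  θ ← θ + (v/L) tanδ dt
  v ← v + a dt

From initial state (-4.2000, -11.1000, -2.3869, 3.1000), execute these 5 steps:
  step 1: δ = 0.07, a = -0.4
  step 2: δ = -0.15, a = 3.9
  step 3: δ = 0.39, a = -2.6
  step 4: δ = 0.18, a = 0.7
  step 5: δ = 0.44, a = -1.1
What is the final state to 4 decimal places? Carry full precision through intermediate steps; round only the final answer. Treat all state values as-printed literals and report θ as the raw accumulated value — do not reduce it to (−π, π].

after step 1 (δ=0.07, a=-0.4): (-4.538744, -11.418555, -2.370598, 3.040000)
after step 2 (δ=-0.15, a=3.9): (-4.865796, -11.736318, -2.405057, 3.625000)
after step 3 (δ=0.39, a=-2.6): (-5.268606, -12.101569, -2.293302, 3.235000)
after step 4 (δ=0.18, a=0.7): (-5.589485, -12.465580, -2.249151, 3.340000)
after step 5 (δ=0.44, a=-1.1): (-5.903869, -12.855661, -2.131221, 3.175000)

(-5.9039, -12.8557, -2.1312, 3.1750)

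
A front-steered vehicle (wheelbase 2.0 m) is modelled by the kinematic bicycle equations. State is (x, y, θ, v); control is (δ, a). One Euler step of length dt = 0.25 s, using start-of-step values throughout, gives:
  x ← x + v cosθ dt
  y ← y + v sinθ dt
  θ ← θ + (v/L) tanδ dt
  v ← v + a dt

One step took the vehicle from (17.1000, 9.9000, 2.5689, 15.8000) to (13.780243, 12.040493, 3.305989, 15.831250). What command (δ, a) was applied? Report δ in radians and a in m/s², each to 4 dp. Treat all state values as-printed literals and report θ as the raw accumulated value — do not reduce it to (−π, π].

δ = 0.3572, a = 0.1250

a = (v'−v)/dt = (0.031250)/0.25 = 0.1250
Δθ = θ'−θ = 0.737089;  (v·dt/L) = 15.8000·0.25/2.0 = 1.975000
tan δ = Δθ·L/(v·dt) = 0.373210  →  δ = 0.3572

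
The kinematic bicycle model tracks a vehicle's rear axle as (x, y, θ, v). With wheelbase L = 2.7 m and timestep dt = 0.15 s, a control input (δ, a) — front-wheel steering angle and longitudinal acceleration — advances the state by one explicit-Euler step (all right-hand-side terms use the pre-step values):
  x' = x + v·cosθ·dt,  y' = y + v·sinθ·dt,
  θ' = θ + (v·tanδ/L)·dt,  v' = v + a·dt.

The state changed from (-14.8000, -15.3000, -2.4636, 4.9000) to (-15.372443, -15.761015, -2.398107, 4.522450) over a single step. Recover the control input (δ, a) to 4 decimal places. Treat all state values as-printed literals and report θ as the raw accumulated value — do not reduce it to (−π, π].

a = (v'−v)/dt = (-0.377550)/0.15 = -2.5170
Δθ = θ'−θ = 0.065493;  (v·dt/L) = 4.9000·0.15/2.7 = 0.272222
tan δ = Δθ·L/(v·dt) = 0.240587  →  δ = 0.2361

δ = 0.2361, a = -2.5170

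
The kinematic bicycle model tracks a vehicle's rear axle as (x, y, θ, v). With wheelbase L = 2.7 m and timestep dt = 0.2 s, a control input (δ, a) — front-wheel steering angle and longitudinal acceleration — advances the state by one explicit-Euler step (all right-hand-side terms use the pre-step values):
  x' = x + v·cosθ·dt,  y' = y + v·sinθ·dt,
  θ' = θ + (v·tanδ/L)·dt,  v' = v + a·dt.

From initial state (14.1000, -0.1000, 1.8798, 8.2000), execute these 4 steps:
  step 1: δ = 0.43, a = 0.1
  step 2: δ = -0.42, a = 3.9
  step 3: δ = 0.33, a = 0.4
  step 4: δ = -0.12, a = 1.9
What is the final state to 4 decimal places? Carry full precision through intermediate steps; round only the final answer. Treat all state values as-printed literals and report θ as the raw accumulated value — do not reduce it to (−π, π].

(11.1912, 6.0955, 2.0337, 9.4600)

after step 1 (δ=0.43, a=0.1): (13.601260, 1.462325, 2.158370, 8.220000)
after step 2 (δ=-0.42, a=3.9): (12.689920, 2.830607, 1.886457, 9.000000)
after step 3 (δ=0.33, a=0.4): (12.131120, 4.541671, 2.114807, 9.080000)
after step 4 (δ=-0.12, a=1.9): (11.191210, 6.095514, 2.033706, 9.460000)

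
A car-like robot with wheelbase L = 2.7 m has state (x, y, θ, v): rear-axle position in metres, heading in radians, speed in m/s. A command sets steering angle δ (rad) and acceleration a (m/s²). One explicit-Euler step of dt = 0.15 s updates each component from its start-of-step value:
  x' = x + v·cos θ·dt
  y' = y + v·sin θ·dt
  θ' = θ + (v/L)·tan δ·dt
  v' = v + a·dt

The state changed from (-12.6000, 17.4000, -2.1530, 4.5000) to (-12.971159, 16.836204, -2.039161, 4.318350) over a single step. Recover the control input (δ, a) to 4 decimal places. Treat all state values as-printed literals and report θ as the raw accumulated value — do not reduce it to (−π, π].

a = (v'−v)/dt = (-0.181650)/0.15 = -1.2110
Δθ = θ'−θ = 0.113839;  (v·dt/L) = 4.5000·0.15/2.7 = 0.250000
tan δ = Δθ·L/(v·dt) = 0.455356  →  δ = 0.4273

δ = 0.4273, a = -1.2110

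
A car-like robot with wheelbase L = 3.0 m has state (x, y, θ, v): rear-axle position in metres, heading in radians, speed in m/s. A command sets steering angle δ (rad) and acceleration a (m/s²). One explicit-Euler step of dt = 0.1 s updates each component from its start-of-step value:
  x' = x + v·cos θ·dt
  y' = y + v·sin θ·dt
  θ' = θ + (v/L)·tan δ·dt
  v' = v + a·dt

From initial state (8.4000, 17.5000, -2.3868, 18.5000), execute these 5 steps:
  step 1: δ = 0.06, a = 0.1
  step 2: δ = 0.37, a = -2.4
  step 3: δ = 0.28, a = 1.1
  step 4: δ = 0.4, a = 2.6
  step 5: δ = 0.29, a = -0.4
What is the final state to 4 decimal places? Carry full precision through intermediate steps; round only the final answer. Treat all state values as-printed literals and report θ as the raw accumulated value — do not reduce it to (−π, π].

after step 1 (δ=0.06, a=0.1): (7.052435, 16.232495, -2.349756, 18.510000)
after step 2 (δ=0.37, a=-2.4): (5.752035, 14.915240, -2.110444, 18.270000)
after step 3 (δ=0.28, a=1.1): (4.813261, 13.347876, -1.935323, 18.380000)
after step 4 (δ=0.4, a=2.6): (4.158000, 11.630646, -1.676292, 18.640000)
after step 5 (δ=0.29, a=-0.4): (3.961720, 9.777009, -1.490878, 18.600000)

(3.9617, 9.7770, -1.4909, 18.6000)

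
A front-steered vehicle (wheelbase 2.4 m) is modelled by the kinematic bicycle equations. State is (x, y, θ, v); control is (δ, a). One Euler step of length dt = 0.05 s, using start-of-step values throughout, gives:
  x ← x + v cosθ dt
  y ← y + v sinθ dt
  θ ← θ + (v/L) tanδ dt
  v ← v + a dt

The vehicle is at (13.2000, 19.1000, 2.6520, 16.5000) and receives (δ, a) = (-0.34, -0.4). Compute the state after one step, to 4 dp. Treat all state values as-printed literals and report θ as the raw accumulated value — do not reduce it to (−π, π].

(12.4719, 19.4880, 2.5304, 16.4800)

x' = 13.2000 + 16.5000·cos(2.6520)·0.05 = 12.4719
y' = 19.1000 + 16.5000·sin(2.6520)·0.05 = 19.4880
θ' = 2.6520 + (16.5000/2.4)·tan(-0.34)·0.05 = 2.5304
v' = 16.5000 − 0.4000·0.05 = 16.4800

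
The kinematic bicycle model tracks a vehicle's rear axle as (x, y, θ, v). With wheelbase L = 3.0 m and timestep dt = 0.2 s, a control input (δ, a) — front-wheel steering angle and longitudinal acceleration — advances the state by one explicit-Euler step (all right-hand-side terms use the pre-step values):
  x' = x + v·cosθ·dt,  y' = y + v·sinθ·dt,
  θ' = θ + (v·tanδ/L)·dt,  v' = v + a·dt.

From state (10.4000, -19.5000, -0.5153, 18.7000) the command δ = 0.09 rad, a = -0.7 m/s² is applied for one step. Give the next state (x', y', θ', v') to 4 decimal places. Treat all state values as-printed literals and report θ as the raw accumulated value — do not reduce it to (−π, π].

x' = 10.4000 + 18.7000·cos(-0.5153)·0.2 = 13.6543
y' = -19.5000 + 18.7000·sin(-0.5153)·0.2 = -21.3431
θ' = -0.5153 + (18.7000/3.0)·tan(0.09)·0.2 = -0.4028
v' = 18.7000 − 0.7000·0.2 = 18.5600

(13.6543, -21.3431, -0.4028, 18.5600)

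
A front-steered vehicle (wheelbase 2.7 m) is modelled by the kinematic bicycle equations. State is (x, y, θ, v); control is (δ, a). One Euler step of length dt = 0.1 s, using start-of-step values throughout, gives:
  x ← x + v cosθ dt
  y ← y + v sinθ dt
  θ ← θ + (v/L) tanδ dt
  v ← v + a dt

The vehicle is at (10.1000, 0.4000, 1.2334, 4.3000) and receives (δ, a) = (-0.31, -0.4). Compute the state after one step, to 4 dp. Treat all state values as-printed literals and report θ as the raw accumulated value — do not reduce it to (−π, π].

(10.2423, 0.8058, 1.1824, 4.2600)

x' = 10.1000 + 4.3000·cos(1.2334)·0.1 = 10.2423
y' = 0.4000 + 4.3000·sin(1.2334)·0.1 = 0.8058
θ' = 1.2334 + (4.3000/2.7)·tan(-0.31)·0.1 = 1.1824
v' = 4.3000 − 0.4000·0.1 = 4.2600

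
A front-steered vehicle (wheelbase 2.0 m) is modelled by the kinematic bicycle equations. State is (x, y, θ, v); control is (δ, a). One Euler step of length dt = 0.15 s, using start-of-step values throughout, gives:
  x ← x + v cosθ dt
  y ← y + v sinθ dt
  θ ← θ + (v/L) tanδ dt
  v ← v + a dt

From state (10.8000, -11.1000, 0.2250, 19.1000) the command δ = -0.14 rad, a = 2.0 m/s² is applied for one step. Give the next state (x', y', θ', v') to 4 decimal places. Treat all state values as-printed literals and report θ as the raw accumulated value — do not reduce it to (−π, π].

(13.5928, -10.4608, 0.0231, 19.4000)

x' = 10.8000 + 19.1000·cos(0.2250)·0.15 = 13.5928
y' = -11.1000 + 19.1000·sin(0.2250)·0.15 = -10.4608
θ' = 0.2250 + (19.1000/2.0)·tan(-0.14)·0.15 = 0.0231
v' = 19.1000 + 2.0000·0.15 = 19.4000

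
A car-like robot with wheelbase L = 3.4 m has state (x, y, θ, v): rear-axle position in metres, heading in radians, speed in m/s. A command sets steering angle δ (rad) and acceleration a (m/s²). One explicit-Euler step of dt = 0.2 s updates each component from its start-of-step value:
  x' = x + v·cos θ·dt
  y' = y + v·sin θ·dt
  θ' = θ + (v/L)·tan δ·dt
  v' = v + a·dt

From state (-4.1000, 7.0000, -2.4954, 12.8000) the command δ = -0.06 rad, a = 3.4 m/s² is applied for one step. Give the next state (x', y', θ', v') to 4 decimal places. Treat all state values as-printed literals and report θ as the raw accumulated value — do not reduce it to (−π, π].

(-6.1439, 5.4585, -2.5406, 13.4800)

x' = -4.1000 + 12.8000·cos(-2.4954)·0.2 = -6.1439
y' = 7.0000 + 12.8000·sin(-2.4954)·0.2 = 5.4585
θ' = -2.4954 + (12.8000/3.4)·tan(-0.06)·0.2 = -2.5406
v' = 12.8000 + 3.4000·0.2 = 13.4800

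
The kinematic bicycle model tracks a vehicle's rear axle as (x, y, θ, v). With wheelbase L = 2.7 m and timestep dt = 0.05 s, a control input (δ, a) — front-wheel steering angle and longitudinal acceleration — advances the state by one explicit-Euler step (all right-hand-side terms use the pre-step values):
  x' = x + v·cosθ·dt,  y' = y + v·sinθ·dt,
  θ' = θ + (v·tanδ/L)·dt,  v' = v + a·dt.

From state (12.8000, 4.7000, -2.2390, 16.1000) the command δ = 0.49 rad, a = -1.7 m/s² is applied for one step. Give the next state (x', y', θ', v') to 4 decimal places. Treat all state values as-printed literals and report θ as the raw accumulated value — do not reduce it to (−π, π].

(12.3012, 4.0681, -2.0800, 16.0150)

x' = 12.8000 + 16.1000·cos(-2.2390)·0.05 = 12.3012
y' = 4.7000 + 16.1000·sin(-2.2390)·0.05 = 4.0681
θ' = -2.2390 + (16.1000/2.7)·tan(0.49)·0.05 = -2.0800
v' = 16.1000 − 1.7000·0.05 = 16.0150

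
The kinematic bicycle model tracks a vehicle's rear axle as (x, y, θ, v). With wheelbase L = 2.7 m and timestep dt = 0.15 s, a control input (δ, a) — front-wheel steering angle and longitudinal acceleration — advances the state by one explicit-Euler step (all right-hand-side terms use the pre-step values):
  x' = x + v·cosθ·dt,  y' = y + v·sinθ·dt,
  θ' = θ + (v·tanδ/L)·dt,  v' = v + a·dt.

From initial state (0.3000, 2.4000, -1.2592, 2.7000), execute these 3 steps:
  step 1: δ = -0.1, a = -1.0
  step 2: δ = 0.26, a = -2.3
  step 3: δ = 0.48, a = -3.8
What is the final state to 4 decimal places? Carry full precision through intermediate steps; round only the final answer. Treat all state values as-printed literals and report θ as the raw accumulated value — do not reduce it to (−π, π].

(0.6444, 1.3363, -1.1728, 1.6350)

after step 1 (δ=-0.1, a=-1.0): (0.424164, 2.014503, -1.274250, 2.550000)
after step 2 (δ=0.26, a=-2.3): (0.535938, 1.648698, -1.236564, 2.205000)
after step 3 (δ=0.48, a=-3.8): (0.644439, 1.336251, -1.172789, 1.635000)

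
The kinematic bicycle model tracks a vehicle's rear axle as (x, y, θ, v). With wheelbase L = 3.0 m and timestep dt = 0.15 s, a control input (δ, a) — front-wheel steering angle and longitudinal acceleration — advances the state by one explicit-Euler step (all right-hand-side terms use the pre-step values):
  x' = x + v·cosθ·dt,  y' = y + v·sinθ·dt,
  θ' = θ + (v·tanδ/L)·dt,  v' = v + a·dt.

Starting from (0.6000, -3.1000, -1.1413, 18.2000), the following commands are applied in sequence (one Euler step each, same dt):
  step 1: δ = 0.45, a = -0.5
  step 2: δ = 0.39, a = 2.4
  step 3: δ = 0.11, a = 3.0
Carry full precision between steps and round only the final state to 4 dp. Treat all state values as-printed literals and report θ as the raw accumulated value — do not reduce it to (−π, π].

after step 1 (δ=0.45, a=-0.5): (1.736807, -5.582049, -0.701720, 18.125000)
after step 2 (δ=0.39, a=2.4): (3.813207, -7.337090, -0.329201, 18.485000)
after step 3 (δ=0.11, a=3.0): (6.437062, -8.233485, -0.227122, 18.935000)

(6.4371, -8.2335, -0.2271, 18.9350)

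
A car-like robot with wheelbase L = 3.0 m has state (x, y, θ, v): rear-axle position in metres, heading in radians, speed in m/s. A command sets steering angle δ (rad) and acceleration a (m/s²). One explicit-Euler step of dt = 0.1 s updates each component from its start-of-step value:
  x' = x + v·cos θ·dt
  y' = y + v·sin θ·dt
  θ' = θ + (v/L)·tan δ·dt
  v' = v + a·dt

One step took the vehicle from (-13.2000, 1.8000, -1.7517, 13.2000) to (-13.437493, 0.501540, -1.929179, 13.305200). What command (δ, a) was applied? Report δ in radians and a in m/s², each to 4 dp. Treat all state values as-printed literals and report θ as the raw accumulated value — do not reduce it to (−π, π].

δ = -0.3834, a = 1.0520

a = (v'−v)/dt = (0.105200)/0.1 = 1.0520
Δθ = θ'−θ = -0.177479;  (v·dt/L) = 13.2000·0.1/3.0 = 0.440000
tan δ = Δθ·L/(v·dt) = -0.403361  →  δ = -0.3834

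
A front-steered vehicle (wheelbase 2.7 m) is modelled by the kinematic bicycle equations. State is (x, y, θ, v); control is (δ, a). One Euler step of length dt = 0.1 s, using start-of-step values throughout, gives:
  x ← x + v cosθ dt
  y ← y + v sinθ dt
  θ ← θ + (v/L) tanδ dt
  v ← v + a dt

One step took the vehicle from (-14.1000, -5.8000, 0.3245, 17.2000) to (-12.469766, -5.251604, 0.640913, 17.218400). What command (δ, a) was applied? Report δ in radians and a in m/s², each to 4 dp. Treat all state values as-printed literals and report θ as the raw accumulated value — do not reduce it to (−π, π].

δ = 0.4610, a = 0.1840

a = (v'−v)/dt = (0.018400)/0.1 = 0.1840
Δθ = θ'−θ = 0.316413;  (v·dt/L) = 17.2000·0.1/2.7 = 0.637037
tan δ = Δθ·L/(v·dt) = 0.496695  →  δ = 0.4610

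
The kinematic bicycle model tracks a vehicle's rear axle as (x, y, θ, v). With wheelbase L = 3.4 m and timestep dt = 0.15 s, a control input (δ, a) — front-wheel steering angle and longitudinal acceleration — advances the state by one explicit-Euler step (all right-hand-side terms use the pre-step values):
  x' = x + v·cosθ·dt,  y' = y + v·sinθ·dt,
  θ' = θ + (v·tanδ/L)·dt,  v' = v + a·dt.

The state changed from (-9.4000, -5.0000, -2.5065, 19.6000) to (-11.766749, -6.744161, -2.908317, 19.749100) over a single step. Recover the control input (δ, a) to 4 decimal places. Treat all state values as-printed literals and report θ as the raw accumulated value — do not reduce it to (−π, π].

a = (v'−v)/dt = (0.149100)/0.15 = 0.9940
Δθ = θ'−θ = -0.401817;  (v·dt/L) = 19.6000·0.15/3.4 = 0.864706
tan δ = Δθ·L/(v·dt) = -0.464686  →  δ = -0.4350

δ = -0.4350, a = 0.9940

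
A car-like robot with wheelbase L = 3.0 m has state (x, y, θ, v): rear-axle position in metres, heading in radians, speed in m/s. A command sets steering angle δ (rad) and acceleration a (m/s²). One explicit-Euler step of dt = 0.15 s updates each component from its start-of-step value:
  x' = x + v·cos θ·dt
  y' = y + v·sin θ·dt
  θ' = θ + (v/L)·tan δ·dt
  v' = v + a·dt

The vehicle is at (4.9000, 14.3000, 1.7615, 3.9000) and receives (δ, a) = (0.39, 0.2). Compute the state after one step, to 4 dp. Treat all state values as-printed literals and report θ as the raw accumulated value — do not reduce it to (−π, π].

x' = 4.9000 + 3.9000·cos(1.7615)·0.15 = 4.7891
y' = 14.3000 + 3.9000·sin(1.7615)·0.15 = 14.8744
θ' = 1.7615 + (3.9000/3.0)·tan(0.39)·0.15 = 1.8417
v' = 3.9000 + 0.2000·0.15 = 3.9300

(4.7891, 14.8744, 1.8417, 3.9300)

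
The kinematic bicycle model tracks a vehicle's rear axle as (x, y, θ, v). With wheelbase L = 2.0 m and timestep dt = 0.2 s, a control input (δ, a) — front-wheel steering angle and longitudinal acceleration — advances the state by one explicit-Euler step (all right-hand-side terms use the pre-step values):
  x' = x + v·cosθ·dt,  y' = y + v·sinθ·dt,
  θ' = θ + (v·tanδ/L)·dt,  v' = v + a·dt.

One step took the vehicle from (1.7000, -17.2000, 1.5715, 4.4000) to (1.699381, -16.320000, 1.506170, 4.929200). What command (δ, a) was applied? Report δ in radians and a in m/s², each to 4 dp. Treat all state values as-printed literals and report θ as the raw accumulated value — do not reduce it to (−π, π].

δ = -0.1474, a = 2.6460

a = (v'−v)/dt = (0.529200)/0.2 = 2.6460
Δθ = θ'−θ = -0.065330;  (v·dt/L) = 4.4000·0.2/2.0 = 0.440000
tan δ = Δθ·L/(v·dt) = -0.148477  →  δ = -0.1474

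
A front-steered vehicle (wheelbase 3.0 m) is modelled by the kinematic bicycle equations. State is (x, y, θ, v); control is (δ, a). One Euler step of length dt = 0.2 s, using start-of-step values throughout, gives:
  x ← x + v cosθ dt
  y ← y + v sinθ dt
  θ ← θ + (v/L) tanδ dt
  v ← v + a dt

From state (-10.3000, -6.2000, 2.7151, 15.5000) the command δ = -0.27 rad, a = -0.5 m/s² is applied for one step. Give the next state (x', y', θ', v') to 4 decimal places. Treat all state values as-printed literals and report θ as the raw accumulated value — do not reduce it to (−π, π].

x' = -10.3000 + 15.5000·cos(2.7151)·0.2 = -13.1223
y' = -6.2000 + 15.5000·sin(2.7151)·0.2 = -4.9176
θ' = 2.7151 + (15.5000/3.0)·tan(-0.27)·0.2 = 2.4291
v' = 15.5000 − 0.5000·0.2 = 15.4000

(-13.1223, -4.9176, 2.4291, 15.4000)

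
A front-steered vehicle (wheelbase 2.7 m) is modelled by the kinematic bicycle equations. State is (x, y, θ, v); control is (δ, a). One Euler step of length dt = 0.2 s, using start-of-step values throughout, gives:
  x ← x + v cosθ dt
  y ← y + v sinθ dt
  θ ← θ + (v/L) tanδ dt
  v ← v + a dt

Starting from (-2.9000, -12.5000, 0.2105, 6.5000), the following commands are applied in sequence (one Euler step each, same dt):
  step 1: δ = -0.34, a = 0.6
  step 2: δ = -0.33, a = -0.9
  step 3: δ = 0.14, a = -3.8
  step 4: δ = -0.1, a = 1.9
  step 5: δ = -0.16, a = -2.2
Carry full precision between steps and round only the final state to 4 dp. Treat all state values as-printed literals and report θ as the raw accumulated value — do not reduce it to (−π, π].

(3.3113, -12.5324, -0.1752, 5.6200)

after step 1 (δ=-0.34, a=0.6): (-1.628695, -12.228366, 0.040182, 6.620000)
after step 2 (δ=-0.33, a=-0.9): (-0.305764, -12.175179, -0.127782, 6.440000)
after step 3 (δ=0.14, a=-3.8): (0.971735, -12.339315, -0.060557, 5.680000)
after step 4 (δ=-0.1, a=1.9): (2.105652, -12.408065, -0.102772, 6.060000)
after step 5 (δ=-0.16, a=-2.2): (3.311257, -12.532406, -0.175213, 5.620000)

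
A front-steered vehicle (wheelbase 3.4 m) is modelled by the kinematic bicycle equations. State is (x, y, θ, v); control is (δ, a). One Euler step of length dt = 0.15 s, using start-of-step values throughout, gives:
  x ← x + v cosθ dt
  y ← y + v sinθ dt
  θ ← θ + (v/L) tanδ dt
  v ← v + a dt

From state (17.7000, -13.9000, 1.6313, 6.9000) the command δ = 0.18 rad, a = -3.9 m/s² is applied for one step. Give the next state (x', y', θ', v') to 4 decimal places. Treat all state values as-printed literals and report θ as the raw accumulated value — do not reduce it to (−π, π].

x' = 17.7000 + 6.9000·cos(1.6313)·0.15 = 17.6374
y' = -13.9000 + 6.9000·sin(1.6313)·0.15 = -12.8669
θ' = 1.6313 + (6.9000/3.4)·tan(0.18)·0.15 = 1.6867
v' = 6.9000 − 3.9000·0.15 = 6.3150

(17.6374, -12.8669, 1.6867, 6.3150)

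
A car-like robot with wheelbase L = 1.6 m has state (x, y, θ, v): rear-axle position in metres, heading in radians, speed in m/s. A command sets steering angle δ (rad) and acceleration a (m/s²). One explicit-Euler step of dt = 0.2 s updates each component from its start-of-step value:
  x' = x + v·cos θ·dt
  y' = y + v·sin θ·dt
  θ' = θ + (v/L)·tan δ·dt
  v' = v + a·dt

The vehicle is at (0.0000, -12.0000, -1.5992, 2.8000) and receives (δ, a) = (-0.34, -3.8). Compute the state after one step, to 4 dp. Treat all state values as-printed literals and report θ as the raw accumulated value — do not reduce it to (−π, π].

(-0.0159, -12.5598, -1.7230, 2.0400)

x' = 0.0000 + 2.8000·cos(-1.5992)·0.2 = -0.0159
y' = -12.0000 + 2.8000·sin(-1.5992)·0.2 = -12.5598
θ' = -1.5992 + (2.8000/1.6)·tan(-0.34)·0.2 = -1.7230
v' = 2.8000 − 3.8000·0.2 = 2.0400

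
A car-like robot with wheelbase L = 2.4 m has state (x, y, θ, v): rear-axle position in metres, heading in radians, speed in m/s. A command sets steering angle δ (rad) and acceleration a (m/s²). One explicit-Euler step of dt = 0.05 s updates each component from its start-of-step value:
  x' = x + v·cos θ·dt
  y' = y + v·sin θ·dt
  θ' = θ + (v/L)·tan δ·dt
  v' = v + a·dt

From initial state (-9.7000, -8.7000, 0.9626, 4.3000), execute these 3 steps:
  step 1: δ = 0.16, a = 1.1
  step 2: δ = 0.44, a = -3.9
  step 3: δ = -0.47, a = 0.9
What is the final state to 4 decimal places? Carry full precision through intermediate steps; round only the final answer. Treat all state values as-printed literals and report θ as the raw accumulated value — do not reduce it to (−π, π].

after step 1 (δ=0.16, a=1.1): (-9.577152, -8.523554, 0.977057, 4.355000)
after step 2 (δ=0.44, a=-3.9): (-9.455328, -8.343071, 1.019770, 4.160000)
after step 3 (δ=-0.47, a=0.9): (-9.346427, -8.165857, 0.975747, 4.205000)

(-9.3464, -8.1659, 0.9757, 4.2050)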